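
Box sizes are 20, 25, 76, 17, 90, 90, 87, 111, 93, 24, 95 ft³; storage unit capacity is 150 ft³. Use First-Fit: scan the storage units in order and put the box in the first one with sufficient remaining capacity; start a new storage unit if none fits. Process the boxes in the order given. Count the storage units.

7

Put 20 ft³ in storage unit 1; 130 ft³ remain.
Put 25 ft³ in storage unit 1; 105 ft³ remain.
Put 76 ft³ in storage unit 1; 29 ft³ remain.
Put 17 ft³ in storage unit 1; 12 ft³ remain.
Put 90 ft³ in storage unit 2; 60 ft³ remain.
Put 90 ft³ in storage unit 3; 60 ft³ remain.
Put 87 ft³ in storage unit 4; 63 ft³ remain.
Put 111 ft³ in storage unit 5; 39 ft³ remain.
Put 93 ft³ in storage unit 6; 57 ft³ remain.
Put 24 ft³ in storage unit 2; 36 ft³ remain.
Put 95 ft³ in storage unit 7; 55 ft³ remain.
Final storage units: [20,25,76,17] [90,24] [90] [87] [111] [93] [95].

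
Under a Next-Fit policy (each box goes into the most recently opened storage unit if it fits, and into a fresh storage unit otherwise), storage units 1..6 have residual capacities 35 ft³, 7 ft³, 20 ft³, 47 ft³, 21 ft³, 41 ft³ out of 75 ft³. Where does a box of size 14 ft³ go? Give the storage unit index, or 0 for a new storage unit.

6

Next-Fit only looks at storage unit 6, which has 41 ft³ free.
14 ft³ fits there.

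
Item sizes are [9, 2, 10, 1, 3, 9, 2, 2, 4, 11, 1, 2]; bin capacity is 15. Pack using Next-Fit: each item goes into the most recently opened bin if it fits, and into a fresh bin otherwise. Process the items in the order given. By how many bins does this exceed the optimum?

Next-Fit: [9,2] [10,1,3] [9,2,2] [4,11] [1,2] → 5 bins.
Total size 56; any packing needs at least ⌈56/15⌉ = 4 bins.
An optimal packing achieves that bound: [11,4] [10,3,2] [9,2,2,2] [9,1,1] → 4 bins.
Excess: 5 − 4 = 1.

1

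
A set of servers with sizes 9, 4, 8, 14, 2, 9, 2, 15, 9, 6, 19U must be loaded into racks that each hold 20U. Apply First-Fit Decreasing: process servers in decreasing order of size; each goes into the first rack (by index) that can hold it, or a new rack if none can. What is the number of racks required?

5

Sorted descending: 19, 15, 14, 9, 9, 9, 8, 6, 4, 2, 2.
19U → rack 1 (remaining 1U)
15U → rack 2 (remaining 5U)
14U → rack 3 (remaining 6U)
9U → rack 4 (remaining 11U)
9U → rack 4 (remaining 2U)
9U → rack 5 (remaining 11U)
8U → rack 5 (remaining 3U)
6U → rack 3 (remaining 0U)
4U → rack 2 (remaining 1U)
2U → rack 4 (remaining 0U)
2U → rack 5 (remaining 1U)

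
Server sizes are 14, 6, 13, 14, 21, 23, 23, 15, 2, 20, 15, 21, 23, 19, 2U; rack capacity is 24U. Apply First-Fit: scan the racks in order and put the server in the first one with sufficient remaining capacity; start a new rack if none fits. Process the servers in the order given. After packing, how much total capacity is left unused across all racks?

14U → rack 1 (remaining 10U)
6U → rack 1 (remaining 4U)
13U → rack 2 (remaining 11U)
14U → rack 3 (remaining 10U)
21U → rack 4 (remaining 3U)
23U → rack 5 (remaining 1U)
23U → rack 6 (remaining 1U)
15U → rack 7 (remaining 9U)
2U → rack 1 (remaining 2U)
20U → rack 8 (remaining 4U)
15U → rack 9 (remaining 9U)
21U → rack 10 (remaining 3U)
23U → rack 11 (remaining 1U)
19U → rack 12 (remaining 5U)
2U → rack 1 (remaining 0U)
12 racks × 24U = 288U; used 231U; unused 57U.

57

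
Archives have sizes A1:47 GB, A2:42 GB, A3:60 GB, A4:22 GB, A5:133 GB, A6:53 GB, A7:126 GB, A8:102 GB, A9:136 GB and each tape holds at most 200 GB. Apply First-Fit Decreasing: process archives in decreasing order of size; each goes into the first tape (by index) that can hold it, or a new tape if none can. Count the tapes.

4

Sorted descending: 136, 133, 126, 102, 60, 53, 47, 42, 22.
tape 1: place 136 GB, 64 GB left
tape 2: place 133 GB, 67 GB left
tape 3: place 126 GB, 74 GB left
tape 4: place 102 GB, 98 GB left
tape 1: place 60 GB, 4 GB left
tape 2: place 53 GB, 14 GB left
tape 3: place 47 GB, 27 GB left
tape 4: place 42 GB, 56 GB left
tape 3: place 22 GB, 5 GB left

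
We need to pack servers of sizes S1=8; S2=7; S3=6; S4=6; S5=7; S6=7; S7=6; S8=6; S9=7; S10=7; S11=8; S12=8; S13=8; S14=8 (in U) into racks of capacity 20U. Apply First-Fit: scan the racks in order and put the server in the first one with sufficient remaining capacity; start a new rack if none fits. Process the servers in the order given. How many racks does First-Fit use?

Put S1 (8U) in rack 1; 12U remain.
Put S2 (7U) in rack 1; 5U remain.
Put S3 (6U) in rack 2; 14U remain.
Put S4 (6U) in rack 2; 8U remain.
Put S5 (7U) in rack 2; 1U remain.
Put S6 (7U) in rack 3; 13U remain.
Put S7 (6U) in rack 3; 7U remain.
Put S8 (6U) in rack 3; 1U remain.
Put S9 (7U) in rack 4; 13U remain.
Put S10 (7U) in rack 4; 6U remain.
Put S11 (8U) in rack 5; 12U remain.
Put S12 (8U) in rack 5; 4U remain.
Put S13 (8U) in rack 6; 12U remain.
Put S14 (8U) in rack 6; 4U remain.
Final racks: [8,7] [6,6,7] [7,6,6] [7,7] [8,8] [8,8].

6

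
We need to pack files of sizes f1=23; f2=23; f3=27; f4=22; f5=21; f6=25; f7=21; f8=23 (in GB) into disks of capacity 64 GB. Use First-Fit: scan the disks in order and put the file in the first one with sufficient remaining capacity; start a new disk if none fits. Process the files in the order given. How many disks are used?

4 disks

disk 1: place f1 (23 GB), 41 GB left
disk 1: place f2 (23 GB), 18 GB left
disk 2: place f3 (27 GB), 37 GB left
disk 2: place f4 (22 GB), 15 GB left
disk 3: place f5 (21 GB), 43 GB left
disk 3: place f6 (25 GB), 18 GB left
disk 4: place f7 (21 GB), 43 GB left
disk 4: place f8 (23 GB), 20 GB left
Final disks: [23,23] [27,22] [21,25] [21,23].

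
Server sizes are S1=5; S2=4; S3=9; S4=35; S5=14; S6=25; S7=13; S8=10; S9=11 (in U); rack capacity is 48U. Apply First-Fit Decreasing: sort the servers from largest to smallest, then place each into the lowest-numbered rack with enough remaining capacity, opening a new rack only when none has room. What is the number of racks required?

Sorted descending: 35, 25, 14, 13, 11, 10, 9, 5, 4.
Put 35U in rack 1; 13U remain.
Put 25U in rack 2; 23U remain.
Put 14U in rack 2; 9U remain.
Put 13U in rack 1; 0U remain.
Put 11U in rack 3; 37U remain.
Put 10U in rack 3; 27U remain.
Put 9U in rack 2; 0U remain.
Put 5U in rack 3; 22U remain.
Put 4U in rack 3; 18U remain.
Final racks: [35,13] [25,14,9] [11,10,5,4].

3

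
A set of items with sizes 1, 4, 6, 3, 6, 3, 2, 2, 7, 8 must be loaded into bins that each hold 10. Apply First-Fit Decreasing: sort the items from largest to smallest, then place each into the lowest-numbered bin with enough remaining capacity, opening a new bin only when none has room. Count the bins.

Sorted descending: 8, 7, 6, 6, 4, 3, 3, 2, 2, 1.
Put 8 in bin 1; 2 remain.
Put 7 in bin 2; 3 remain.
Put 6 in bin 3; 4 remain.
Put 6 in bin 4; 4 remain.
Put 4 in bin 3; 0 remain.
Put 3 in bin 2; 0 remain.
Put 3 in bin 4; 1 remain.
Put 2 in bin 1; 0 remain.
Put 2 in bin 5; 8 remain.
Put 1 in bin 4; 0 remain.
Final bins: [8,2] [7,3] [6,4] [6,3,1] [2].

5 bins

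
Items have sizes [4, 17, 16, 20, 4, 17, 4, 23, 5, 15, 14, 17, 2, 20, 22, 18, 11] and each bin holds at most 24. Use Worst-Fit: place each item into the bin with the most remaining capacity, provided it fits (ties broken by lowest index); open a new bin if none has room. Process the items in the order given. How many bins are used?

12

4 → bin 1 (remaining 20)
17 → bin 1 (remaining 3)
16 → bin 2 (remaining 8)
20 → bin 3 (remaining 4)
4 → bin 2 (remaining 4)
17 → bin 4 (remaining 7)
4 → bin 4 (remaining 3)
23 → bin 5 (remaining 1)
5 → bin 6 (remaining 19)
15 → bin 6 (remaining 4)
14 → bin 7 (remaining 10)
17 → bin 8 (remaining 7)
2 → bin 7 (remaining 8)
20 → bin 9 (remaining 4)
22 → bin 10 (remaining 2)
18 → bin 11 (remaining 6)
11 → bin 12 (remaining 13)
Final bins: [4,17] [16,4] [20] [17,4] [23] [5,15] [14,2] [17] [20] [22] [18] [11].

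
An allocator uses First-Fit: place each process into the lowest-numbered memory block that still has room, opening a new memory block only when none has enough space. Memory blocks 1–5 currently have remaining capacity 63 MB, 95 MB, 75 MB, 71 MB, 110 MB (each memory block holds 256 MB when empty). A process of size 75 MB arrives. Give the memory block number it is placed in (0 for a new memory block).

Memory blocks with room: memory block 2 (95 MB), memory block 3 (75 MB), memory block 5 (110 MB).
The first with room is memory block 2.

2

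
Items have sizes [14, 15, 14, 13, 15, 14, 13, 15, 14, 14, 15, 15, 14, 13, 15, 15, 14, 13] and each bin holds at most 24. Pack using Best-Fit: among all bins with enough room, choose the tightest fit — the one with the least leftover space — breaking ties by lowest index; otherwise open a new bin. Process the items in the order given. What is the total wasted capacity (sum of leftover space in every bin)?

bin 1: place 14, 10 left
bin 2: place 15, 9 left
bin 3: place 14, 10 left
bin 4: place 13, 11 left
bin 5: place 15, 9 left
bin 6: place 14, 10 left
bin 7: place 13, 11 left
bin 8: place 15, 9 left
bin 9: place 14, 10 left
bin 10: place 14, 10 left
bin 11: place 15, 9 left
bin 12: place 15, 9 left
bin 13: place 14, 10 left
bin 14: place 13, 11 left
bin 15: place 15, 9 left
bin 16: place 15, 9 left
bin 17: place 14, 10 left
bin 18: place 13, 11 left
18 bins × 24 = 432; used 255; unused 177.

177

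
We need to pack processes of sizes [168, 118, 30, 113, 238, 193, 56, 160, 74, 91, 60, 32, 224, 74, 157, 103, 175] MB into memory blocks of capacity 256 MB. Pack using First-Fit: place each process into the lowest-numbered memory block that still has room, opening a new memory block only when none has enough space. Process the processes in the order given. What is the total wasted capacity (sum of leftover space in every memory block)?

494

memory block 1: place 168 MB, 88 MB left
memory block 2: place 118 MB, 138 MB left
memory block 1: place 30 MB, 58 MB left
memory block 2: place 113 MB, 25 MB left
memory block 3: place 238 MB, 18 MB left
memory block 4: place 193 MB, 63 MB left
memory block 1: place 56 MB, 2 MB left
memory block 5: place 160 MB, 96 MB left
memory block 5: place 74 MB, 22 MB left
memory block 6: place 91 MB, 165 MB left
memory block 4: place 60 MB, 3 MB left
memory block 6: place 32 MB, 133 MB left
memory block 7: place 224 MB, 32 MB left
memory block 6: place 74 MB, 59 MB left
memory block 8: place 157 MB, 99 MB left
memory block 9: place 103 MB, 153 MB left
memory block 10: place 175 MB, 81 MB left
10 memory blocks × 256 MB = 2560 MB; used 2066 MB; unused 494 MB.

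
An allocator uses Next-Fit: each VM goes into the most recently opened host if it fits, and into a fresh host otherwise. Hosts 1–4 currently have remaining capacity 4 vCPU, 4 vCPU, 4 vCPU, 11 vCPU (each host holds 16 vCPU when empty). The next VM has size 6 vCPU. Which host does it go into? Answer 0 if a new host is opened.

Next-Fit only looks at host 4, which has 11 vCPU free.
6 vCPU fits there.

4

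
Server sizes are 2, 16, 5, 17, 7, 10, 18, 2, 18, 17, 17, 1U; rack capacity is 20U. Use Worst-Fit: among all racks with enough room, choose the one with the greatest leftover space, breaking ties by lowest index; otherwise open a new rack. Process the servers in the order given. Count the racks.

2U → rack 1 (remaining 18U)
16U → rack 1 (remaining 2U)
5U → rack 2 (remaining 15U)
17U → rack 3 (remaining 3U)
7U → rack 2 (remaining 8U)
10U → rack 4 (remaining 10U)
18U → rack 5 (remaining 2U)
2U → rack 4 (remaining 8U)
18U → rack 6 (remaining 2U)
17U → rack 7 (remaining 3U)
17U → rack 8 (remaining 3U)
1U → rack 2 (remaining 7U)
Final racks: [2,16] [5,7,1] [17] [10,2] [18] [18] [17] [17].

8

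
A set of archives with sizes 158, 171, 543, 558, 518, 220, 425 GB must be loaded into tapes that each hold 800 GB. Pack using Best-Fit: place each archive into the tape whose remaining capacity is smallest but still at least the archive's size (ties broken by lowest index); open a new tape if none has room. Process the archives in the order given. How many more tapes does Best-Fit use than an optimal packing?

0

Best-Fit: [158,171,425] [543] [558,220] [518] → 4 tapes.
Total size 2593 GB; any packing needs at least ⌈2593/800⌉ = 4 tapes.
So 4 is already optimal.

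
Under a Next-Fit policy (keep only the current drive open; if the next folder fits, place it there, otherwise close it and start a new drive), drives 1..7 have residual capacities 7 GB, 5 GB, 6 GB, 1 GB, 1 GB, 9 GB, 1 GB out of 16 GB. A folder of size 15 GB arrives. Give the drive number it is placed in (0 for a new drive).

0

Next-Fit only looks at drive 7, which has 1 GB free.
15 GB does not fit, so a new drive is opened.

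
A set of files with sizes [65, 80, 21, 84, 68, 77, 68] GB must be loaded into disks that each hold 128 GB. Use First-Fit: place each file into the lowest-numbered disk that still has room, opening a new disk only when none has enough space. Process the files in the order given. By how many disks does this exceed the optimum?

First-Fit: [65,21] [80] [84] [68] [77] [68] → 6 disks.
6 files exceed 64 GB (half the capacity), and no two of those can share a disk, so at least 6 disks are needed.
So 6 is already optimal.

0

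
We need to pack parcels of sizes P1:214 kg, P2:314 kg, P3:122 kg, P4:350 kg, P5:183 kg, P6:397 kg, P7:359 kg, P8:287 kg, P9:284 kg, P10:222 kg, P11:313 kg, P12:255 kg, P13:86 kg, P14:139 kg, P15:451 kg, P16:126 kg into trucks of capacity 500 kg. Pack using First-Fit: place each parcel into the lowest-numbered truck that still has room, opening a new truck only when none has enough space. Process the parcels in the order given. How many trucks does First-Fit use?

10 trucks

Put P1 (214 kg) in truck 1; 286 kg remain.
Put P2 (314 kg) in truck 2; 186 kg remain.
Put P3 (122 kg) in truck 1; 164 kg remain.
Put P4 (350 kg) in truck 3; 150 kg remain.
Put P5 (183 kg) in truck 2; 3 kg remain.
Put P6 (397 kg) in truck 4; 103 kg remain.
Put P7 (359 kg) in truck 5; 141 kg remain.
Put P8 (287 kg) in truck 6; 213 kg remain.
Put P9 (284 kg) in truck 7; 216 kg remain.
Put P10 (222 kg) in truck 8; 278 kg remain.
Put P11 (313 kg) in truck 9; 187 kg remain.
Put P12 (255 kg) in truck 8; 23 kg remain.
Put P13 (86 kg) in truck 1; 78 kg remain.
Put P14 (139 kg) in truck 3; 11 kg remain.
Put P15 (451 kg) in truck 10; 49 kg remain.
Put P16 (126 kg) in truck 5; 15 kg remain.
Final trucks: [214,122,86] [314,183] [350,139] [397] [359,126] [287] [284] [222,255] [313] [451].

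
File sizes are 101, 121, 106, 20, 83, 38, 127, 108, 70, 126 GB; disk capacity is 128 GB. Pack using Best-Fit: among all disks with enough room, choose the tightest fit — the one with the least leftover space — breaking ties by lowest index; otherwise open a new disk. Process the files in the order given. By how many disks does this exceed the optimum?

0

Best-Fit: [101] [121] [106,20] [83,38] [127] [108] [70] [126] → 8 disks.
Total size 900 GB; any packing needs at least ⌈900/128⌉ = 8 disks.
So 8 is already optimal.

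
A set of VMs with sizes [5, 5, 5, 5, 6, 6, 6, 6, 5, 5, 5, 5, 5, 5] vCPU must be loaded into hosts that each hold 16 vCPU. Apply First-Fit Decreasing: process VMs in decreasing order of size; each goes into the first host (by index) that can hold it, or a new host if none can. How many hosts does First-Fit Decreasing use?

Sorted descending: 6, 6, 6, 6, 5, 5, 5, 5, 5, 5, 5, 5, 5, 5.
6 vCPU → host 1 (remaining 10 vCPU)
6 vCPU → host 1 (remaining 4 vCPU)
6 vCPU → host 2 (remaining 10 vCPU)
6 vCPU → host 2 (remaining 4 vCPU)
5 vCPU → host 3 (remaining 11 vCPU)
5 vCPU → host 3 (remaining 6 vCPU)
5 vCPU → host 3 (remaining 1 vCPU)
5 vCPU → host 4 (remaining 11 vCPU)
5 vCPU → host 4 (remaining 6 vCPU)
5 vCPU → host 4 (remaining 1 vCPU)
5 vCPU → host 5 (remaining 11 vCPU)
5 vCPU → host 5 (remaining 6 vCPU)
5 vCPU → host 5 (remaining 1 vCPU)
5 vCPU → host 6 (remaining 11 vCPU)
Final hosts: [6,6] [6,6] [5,5,5] [5,5,5] [5,5,5] [5].

6 hosts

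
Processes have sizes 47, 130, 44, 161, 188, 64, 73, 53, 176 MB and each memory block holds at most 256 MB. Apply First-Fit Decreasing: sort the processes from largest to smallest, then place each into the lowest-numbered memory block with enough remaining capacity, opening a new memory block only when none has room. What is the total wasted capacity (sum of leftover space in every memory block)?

Sorted descending: 188, 176, 161, 130, 73, 64, 53, 47, 44.
Put 188 MB in memory block 1; 68 MB remain.
Put 176 MB in memory block 2; 80 MB remain.
Put 161 MB in memory block 3; 95 MB remain.
Put 130 MB in memory block 4; 126 MB remain.
Put 73 MB in memory block 2; 7 MB remain.
Put 64 MB in memory block 1; 4 MB remain.
Put 53 MB in memory block 3; 42 MB remain.
Put 47 MB in memory block 4; 79 MB remain.
Put 44 MB in memory block 4; 35 MB remain.
4 memory blocks × 256 MB = 1024 MB; used 936 MB; unused 88 MB.

88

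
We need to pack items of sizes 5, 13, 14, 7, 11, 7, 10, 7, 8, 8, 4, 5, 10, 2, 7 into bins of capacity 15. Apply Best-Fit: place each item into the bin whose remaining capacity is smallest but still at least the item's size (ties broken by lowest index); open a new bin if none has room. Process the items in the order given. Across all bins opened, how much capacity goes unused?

17

Put 5 in bin 1; 10 remain.
Put 13 in bin 2; 2 remain.
Put 14 in bin 3; 1 remain.
Put 7 in bin 1; 3 remain.
Put 11 in bin 4; 4 remain.
Put 7 in bin 5; 8 remain.
Put 10 in bin 6; 5 remain.
Put 7 in bin 5; 1 remain.
Put 8 in bin 7; 7 remain.
Put 8 in bin 8; 7 remain.
Put 4 in bin 4; 0 remain.
Put 5 in bin 6; 0 remain.
Put 10 in bin 9; 5 remain.
Put 2 in bin 2; 0 remain.
Put 7 in bin 7; 0 remain.
9 bins × 15 = 135; used 118; unused 17.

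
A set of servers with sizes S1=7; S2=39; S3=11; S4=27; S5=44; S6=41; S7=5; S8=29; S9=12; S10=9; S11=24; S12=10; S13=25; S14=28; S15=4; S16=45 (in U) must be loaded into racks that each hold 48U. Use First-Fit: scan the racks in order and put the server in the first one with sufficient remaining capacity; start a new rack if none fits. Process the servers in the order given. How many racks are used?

S1 (7U) → rack 1 (remaining 41U)
S2 (39U) → rack 1 (remaining 2U)
S3 (11U) → rack 2 (remaining 37U)
S4 (27U) → rack 2 (remaining 10U)
S5 (44U) → rack 3 (remaining 4U)
S6 (41U) → rack 4 (remaining 7U)
S7 (5U) → rack 2 (remaining 5U)
S8 (29U) → rack 5 (remaining 19U)
S9 (12U) → rack 5 (remaining 7U)
S10 (9U) → rack 6 (remaining 39U)
S11 (24U) → rack 6 (remaining 15U)
S12 (10U) → rack 6 (remaining 5U)
S13 (25U) → rack 7 (remaining 23U)
S14 (28U) → rack 8 (remaining 20U)
S15 (4U) → rack 2 (remaining 1U)
S16 (45U) → rack 9 (remaining 3U)

9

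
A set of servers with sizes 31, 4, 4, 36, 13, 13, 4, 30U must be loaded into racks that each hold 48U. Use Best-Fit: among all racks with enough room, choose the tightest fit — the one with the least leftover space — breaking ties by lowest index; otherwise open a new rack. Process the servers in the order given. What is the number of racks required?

rack 1: place 31U, 17U left
rack 1: place 4U, 13U left
rack 1: place 4U, 9U left
rack 2: place 36U, 12U left
rack 3: place 13U, 35U left
rack 3: place 13U, 22U left
rack 1: place 4U, 5U left
rack 4: place 30U, 18U left

4 racks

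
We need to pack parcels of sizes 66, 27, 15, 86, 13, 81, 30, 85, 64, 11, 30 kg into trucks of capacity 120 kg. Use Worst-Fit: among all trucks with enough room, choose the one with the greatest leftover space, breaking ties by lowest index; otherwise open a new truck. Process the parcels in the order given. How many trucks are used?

5

66 kg → truck 1 (remaining 54 kg)
27 kg → truck 1 (remaining 27 kg)
15 kg → truck 1 (remaining 12 kg)
86 kg → truck 2 (remaining 34 kg)
13 kg → truck 2 (remaining 21 kg)
81 kg → truck 3 (remaining 39 kg)
30 kg → truck 3 (remaining 9 kg)
85 kg → truck 4 (remaining 35 kg)
64 kg → truck 5 (remaining 56 kg)
11 kg → truck 5 (remaining 45 kg)
30 kg → truck 5 (remaining 15 kg)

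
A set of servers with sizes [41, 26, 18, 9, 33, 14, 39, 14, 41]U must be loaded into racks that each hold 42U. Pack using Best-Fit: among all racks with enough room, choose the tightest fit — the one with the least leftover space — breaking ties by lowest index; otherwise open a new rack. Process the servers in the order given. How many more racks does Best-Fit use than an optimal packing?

1

Best-Fit: [41] [26,9] [18,14] [33] [39] [14] [41] → 7 racks.
Total size 235U; any packing needs at least ⌈235/42⌉ = 6 racks.
An optimal packing achieves that bound: [41] [41] [39] [33,9] [26,14] [18,14] → 6 racks.
Excess: 7 − 6 = 1.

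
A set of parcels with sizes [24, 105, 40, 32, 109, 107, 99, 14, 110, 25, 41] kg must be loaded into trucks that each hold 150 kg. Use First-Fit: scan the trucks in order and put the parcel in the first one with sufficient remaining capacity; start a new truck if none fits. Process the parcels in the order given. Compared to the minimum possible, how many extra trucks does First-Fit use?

1

First-Fit: [24,105,14] [40,32,25,41] [109] [107] [99] [110] → 6 trucks.
Total size 706 kg; any packing needs at least ⌈706/150⌉ = 5 trucks.
An optimal packing achieves that bound: [110,40] [109,41] [107,32] [105,25,14] [99,24] → 5 trucks.
Excess: 6 − 5 = 1.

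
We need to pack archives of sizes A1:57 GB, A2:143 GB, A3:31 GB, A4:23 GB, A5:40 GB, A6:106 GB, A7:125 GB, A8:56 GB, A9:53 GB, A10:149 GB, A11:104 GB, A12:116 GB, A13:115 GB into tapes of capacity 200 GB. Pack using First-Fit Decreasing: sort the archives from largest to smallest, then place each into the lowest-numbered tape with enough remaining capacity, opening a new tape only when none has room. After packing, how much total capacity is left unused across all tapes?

282

Sorted descending: 149, 143, 125, 116, 115, 106, 104, 57, 56, 53, 40, 31, 23.
Put 149 GB in tape 1; 51 GB remain.
Put 143 GB in tape 2; 57 GB remain.
Put 125 GB in tape 3; 75 GB remain.
Put 116 GB in tape 4; 84 GB remain.
Put 115 GB in tape 5; 85 GB remain.
Put 106 GB in tape 6; 94 GB remain.
Put 104 GB in tape 7; 96 GB remain.
Put 57 GB in tape 2; 0 GB remain.
Put 56 GB in tape 3; 19 GB remain.
Put 53 GB in tape 4; 31 GB remain.
Put 40 GB in tape 1; 11 GB remain.
Put 31 GB in tape 4; 0 GB remain.
Put 23 GB in tape 5; 62 GB remain.
7 tapes × 200 GB = 1400 GB; used 1118 GB; unused 282 GB.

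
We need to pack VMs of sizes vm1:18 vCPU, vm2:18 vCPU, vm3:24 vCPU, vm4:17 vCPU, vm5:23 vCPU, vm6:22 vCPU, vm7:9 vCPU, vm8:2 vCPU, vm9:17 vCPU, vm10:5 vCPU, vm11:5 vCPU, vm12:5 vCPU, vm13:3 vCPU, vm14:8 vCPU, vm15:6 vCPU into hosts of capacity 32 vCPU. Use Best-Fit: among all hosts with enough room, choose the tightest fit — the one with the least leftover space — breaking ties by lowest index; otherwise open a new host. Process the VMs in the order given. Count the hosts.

host 1: place vm1 (18 vCPU), 14 vCPU left
host 2: place vm2 (18 vCPU), 14 vCPU left
host 3: place vm3 (24 vCPU), 8 vCPU left
host 4: place vm4 (17 vCPU), 15 vCPU left
host 5: place vm5 (23 vCPU), 9 vCPU left
host 6: place vm6 (22 vCPU), 10 vCPU left
host 5: place vm7 (9 vCPU), 0 vCPU left
host 3: place vm8 (2 vCPU), 6 vCPU left
host 7: place vm9 (17 vCPU), 15 vCPU left
host 3: place vm10 (5 vCPU), 1 vCPU left
host 6: place vm11 (5 vCPU), 5 vCPU left
host 6: place vm12 (5 vCPU), 0 vCPU left
host 1: place vm13 (3 vCPU), 11 vCPU left
host 1: place vm14 (8 vCPU), 3 vCPU left
host 2: place vm15 (6 vCPU), 8 vCPU left
Final hosts: [18,3,8] [18,6] [24,2,5] [17] [23,9] [22,5,5] [17].

7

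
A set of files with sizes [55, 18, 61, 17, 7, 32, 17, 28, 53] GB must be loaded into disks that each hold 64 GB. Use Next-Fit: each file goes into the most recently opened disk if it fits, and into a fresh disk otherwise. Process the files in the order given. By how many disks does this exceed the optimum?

1

Next-Fit: [55] [18] [61] [17,7,32] [17,28] [53] → 6 disks.
Total size 288 GB; any packing needs at least ⌈288/64⌉ = 5 disks.
An optimal packing achieves that bound: [61] [55,7] [53] [32,28] [18,17,17] → 5 disks.
Excess: 6 − 5 = 1.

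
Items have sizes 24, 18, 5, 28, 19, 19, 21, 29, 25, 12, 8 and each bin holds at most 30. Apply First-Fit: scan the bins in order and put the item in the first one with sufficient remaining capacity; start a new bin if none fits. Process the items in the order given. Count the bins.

8

bin 1: place 24, 6 left
bin 2: place 18, 12 left
bin 1: place 5, 1 left
bin 3: place 28, 2 left
bin 4: place 19, 11 left
bin 5: place 19, 11 left
bin 6: place 21, 9 left
bin 7: place 29, 1 left
bin 8: place 25, 5 left
bin 2: place 12, 0 left
bin 4: place 8, 3 left
Final bins: [24,5] [18,12] [28] [19,8] [19] [21] [29] [25].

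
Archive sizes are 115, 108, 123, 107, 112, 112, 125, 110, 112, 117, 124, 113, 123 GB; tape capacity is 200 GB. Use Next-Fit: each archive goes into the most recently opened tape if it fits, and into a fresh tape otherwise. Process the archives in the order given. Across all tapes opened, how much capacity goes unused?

1099

tape 1: place 115 GB, 85 GB left
tape 2: place 108 GB, 92 GB left
tape 3: place 123 GB, 77 GB left
tape 4: place 107 GB, 93 GB left
tape 5: place 112 GB, 88 GB left
tape 6: place 112 GB, 88 GB left
tape 7: place 125 GB, 75 GB left
tape 8: place 110 GB, 90 GB left
tape 9: place 112 GB, 88 GB left
tape 10: place 117 GB, 83 GB left
tape 11: place 124 GB, 76 GB left
tape 12: place 113 GB, 87 GB left
tape 13: place 123 GB, 77 GB left
13 tapes × 200 GB = 2600 GB; used 1501 GB; unused 1099 GB.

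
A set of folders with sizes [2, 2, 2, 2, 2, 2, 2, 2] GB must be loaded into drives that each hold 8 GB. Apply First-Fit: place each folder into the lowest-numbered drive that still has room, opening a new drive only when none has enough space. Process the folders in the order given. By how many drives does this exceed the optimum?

0

First-Fit: [2,2,2,2] [2,2,2,2] → 2 drives.
Total size 16 GB; any packing needs at least ⌈16/8⌉ = 2 drives.
So 2 is already optimal.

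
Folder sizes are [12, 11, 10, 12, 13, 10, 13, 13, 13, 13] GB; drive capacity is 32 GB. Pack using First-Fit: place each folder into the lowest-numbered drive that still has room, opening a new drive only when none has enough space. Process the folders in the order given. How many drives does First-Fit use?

drive 1: place 12 GB, 20 GB left
drive 1: place 11 GB, 9 GB left
drive 2: place 10 GB, 22 GB left
drive 2: place 12 GB, 10 GB left
drive 3: place 13 GB, 19 GB left
drive 2: place 10 GB, 0 GB left
drive 3: place 13 GB, 6 GB left
drive 4: place 13 GB, 19 GB left
drive 4: place 13 GB, 6 GB left
drive 5: place 13 GB, 19 GB left
Final drives: [12,11] [10,12,10] [13,13] [13,13] [13].

5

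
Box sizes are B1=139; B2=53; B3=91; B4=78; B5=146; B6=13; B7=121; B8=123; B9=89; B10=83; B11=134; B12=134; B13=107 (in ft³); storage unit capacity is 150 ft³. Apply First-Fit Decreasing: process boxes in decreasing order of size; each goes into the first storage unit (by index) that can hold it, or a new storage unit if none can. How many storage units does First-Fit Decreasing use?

11

Sorted descending: 146, 139, 134, 134, 123, 121, 107, 91, 89, 83, 78, 53, 13.
storage unit 1: place 146 ft³, 4 ft³ left
storage unit 2: place 139 ft³, 11 ft³ left
storage unit 3: place 134 ft³, 16 ft³ left
storage unit 4: place 134 ft³, 16 ft³ left
storage unit 5: place 123 ft³, 27 ft³ left
storage unit 6: place 121 ft³, 29 ft³ left
storage unit 7: place 107 ft³, 43 ft³ left
storage unit 8: place 91 ft³, 59 ft³ left
storage unit 9: place 89 ft³, 61 ft³ left
storage unit 10: place 83 ft³, 67 ft³ left
storage unit 11: place 78 ft³, 72 ft³ left
storage unit 8: place 53 ft³, 6 ft³ left
storage unit 3: place 13 ft³, 3 ft³ left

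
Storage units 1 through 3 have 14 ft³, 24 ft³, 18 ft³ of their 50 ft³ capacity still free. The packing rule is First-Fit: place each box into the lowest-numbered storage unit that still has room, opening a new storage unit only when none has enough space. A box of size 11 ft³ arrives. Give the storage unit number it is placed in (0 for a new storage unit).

1

Storage units with room: storage unit 1 (14 ft³), storage unit 2 (24 ft³), storage unit 3 (18 ft³).
The first with room is storage unit 1.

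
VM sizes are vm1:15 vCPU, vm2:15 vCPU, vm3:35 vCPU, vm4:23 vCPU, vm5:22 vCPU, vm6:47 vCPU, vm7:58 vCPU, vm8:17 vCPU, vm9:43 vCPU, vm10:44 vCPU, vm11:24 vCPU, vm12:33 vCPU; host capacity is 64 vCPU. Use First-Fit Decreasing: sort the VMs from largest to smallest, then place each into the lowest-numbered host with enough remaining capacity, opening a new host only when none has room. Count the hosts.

Sorted descending: 58, 47, 44, 43, 35, 33, 24, 23, 22, 17, 15, 15.
58 vCPU → host 1 (remaining 6 vCPU)
47 vCPU → host 2 (remaining 17 vCPU)
44 vCPU → host 3 (remaining 20 vCPU)
43 vCPU → host 4 (remaining 21 vCPU)
35 vCPU → host 5 (remaining 29 vCPU)
33 vCPU → host 6 (remaining 31 vCPU)
24 vCPU → host 5 (remaining 5 vCPU)
23 vCPU → host 6 (remaining 8 vCPU)
22 vCPU → host 7 (remaining 42 vCPU)
17 vCPU → host 2 (remaining 0 vCPU)
15 vCPU → host 3 (remaining 5 vCPU)
15 vCPU → host 4 (remaining 6 vCPU)

7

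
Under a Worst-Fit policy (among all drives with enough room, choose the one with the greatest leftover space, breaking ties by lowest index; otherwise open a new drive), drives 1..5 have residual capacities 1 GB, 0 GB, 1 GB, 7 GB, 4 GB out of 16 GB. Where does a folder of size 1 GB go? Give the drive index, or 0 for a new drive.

Drives with room: drive 1 (1 GB), drive 3 (1 GB), drive 4 (7 GB), drive 5 (4 GB).
Most room is drive 4 with 7 GB free.

4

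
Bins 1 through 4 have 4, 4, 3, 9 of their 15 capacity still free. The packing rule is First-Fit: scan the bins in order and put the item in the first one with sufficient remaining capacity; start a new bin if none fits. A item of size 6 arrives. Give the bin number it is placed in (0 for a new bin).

Bins with room: bin 4 (9).
The first with room is bin 4.

4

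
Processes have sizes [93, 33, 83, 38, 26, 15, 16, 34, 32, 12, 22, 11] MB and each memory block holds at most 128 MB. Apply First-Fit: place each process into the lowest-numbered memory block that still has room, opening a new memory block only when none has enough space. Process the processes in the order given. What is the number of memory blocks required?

4

Put 93 MB in memory block 1; 35 MB remain.
Put 33 MB in memory block 1; 2 MB remain.
Put 83 MB in memory block 2; 45 MB remain.
Put 38 MB in memory block 2; 7 MB remain.
Put 26 MB in memory block 3; 102 MB remain.
Put 15 MB in memory block 3; 87 MB remain.
Put 16 MB in memory block 3; 71 MB remain.
Put 34 MB in memory block 3; 37 MB remain.
Put 32 MB in memory block 3; 5 MB remain.
Put 12 MB in memory block 4; 116 MB remain.
Put 22 MB in memory block 4; 94 MB remain.
Put 11 MB in memory block 4; 83 MB remain.
Final memory blocks: [93,33] [83,38] [26,15,16,34,32] [12,22,11].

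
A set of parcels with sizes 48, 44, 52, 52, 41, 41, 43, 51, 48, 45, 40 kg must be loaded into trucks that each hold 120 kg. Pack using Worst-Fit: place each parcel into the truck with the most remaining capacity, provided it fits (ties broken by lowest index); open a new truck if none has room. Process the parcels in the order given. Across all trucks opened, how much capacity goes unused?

truck 1: place 48 kg, 72 kg left
truck 1: place 44 kg, 28 kg left
truck 2: place 52 kg, 68 kg left
truck 2: place 52 kg, 16 kg left
truck 3: place 41 kg, 79 kg left
truck 3: place 41 kg, 38 kg left
truck 4: place 43 kg, 77 kg left
truck 4: place 51 kg, 26 kg left
truck 5: place 48 kg, 72 kg left
truck 5: place 45 kg, 27 kg left
truck 6: place 40 kg, 80 kg left
6 trucks × 120 kg = 720 kg; used 505 kg; unused 215 kg.

215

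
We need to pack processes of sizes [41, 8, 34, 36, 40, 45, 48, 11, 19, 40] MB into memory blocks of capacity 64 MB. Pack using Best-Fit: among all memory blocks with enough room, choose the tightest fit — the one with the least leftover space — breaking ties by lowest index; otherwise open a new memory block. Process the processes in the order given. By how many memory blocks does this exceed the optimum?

Best-Fit: [41,8,11] [34] [36] [40] [45,19] [48] [40] → 7 memory blocks.
7 processes exceed 32 MB (half the capacity), and no two of those can share a memory block, so at least 7 memory blocks are needed.
So 7 is already optimal.

0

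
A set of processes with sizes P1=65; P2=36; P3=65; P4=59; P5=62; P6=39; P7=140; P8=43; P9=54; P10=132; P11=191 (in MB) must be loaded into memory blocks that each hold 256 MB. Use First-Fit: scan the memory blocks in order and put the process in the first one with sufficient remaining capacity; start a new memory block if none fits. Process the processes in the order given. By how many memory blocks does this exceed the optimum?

First-Fit: [65,36,65,59] [62,39,140] [43,54,132] [191] → 4 memory blocks.
Total size 886 MB; any packing needs at least ⌈886/256⌉ = 4 memory blocks.
So 4 is already optimal.

0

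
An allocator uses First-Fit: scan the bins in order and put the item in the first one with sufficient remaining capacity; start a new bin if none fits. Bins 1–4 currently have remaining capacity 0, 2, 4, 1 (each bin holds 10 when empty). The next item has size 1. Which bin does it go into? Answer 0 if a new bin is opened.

Bins with room: bin 2 (2), bin 3 (4), bin 4 (1).
The first with room is bin 2.

2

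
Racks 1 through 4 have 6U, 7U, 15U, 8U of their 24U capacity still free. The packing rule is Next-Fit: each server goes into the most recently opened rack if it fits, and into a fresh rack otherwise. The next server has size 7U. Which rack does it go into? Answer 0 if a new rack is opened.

Next-Fit only looks at rack 4, which has 8U free.
7U fits there.

4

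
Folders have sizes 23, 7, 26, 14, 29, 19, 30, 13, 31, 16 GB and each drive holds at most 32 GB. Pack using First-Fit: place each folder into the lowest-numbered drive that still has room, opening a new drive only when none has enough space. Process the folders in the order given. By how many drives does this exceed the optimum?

1

First-Fit: [23,7] [26] [14,13] [29] [19] [30] [31] [16] → 8 drives.
Total size 208 GB; any packing needs at least ⌈208/32⌉ = 7 drives.
An optimal packing achieves that bound: [31] [30] [29] [26] [23,7] [19,13] [16,14] → 7 drives.
Excess: 8 − 7 = 1.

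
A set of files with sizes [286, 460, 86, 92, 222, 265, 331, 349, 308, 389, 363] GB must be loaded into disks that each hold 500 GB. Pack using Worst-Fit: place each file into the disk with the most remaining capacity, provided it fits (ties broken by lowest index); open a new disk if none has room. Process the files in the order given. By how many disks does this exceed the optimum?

Worst-Fit: [286,86,92] [460] [222,265] [331] [349] [308] [389] [363] → 8 disks.
8 files exceed 250 GB (half the capacity), and no two of those can share a disk, so at least 8 disks are needed.
So 8 is already optimal.

0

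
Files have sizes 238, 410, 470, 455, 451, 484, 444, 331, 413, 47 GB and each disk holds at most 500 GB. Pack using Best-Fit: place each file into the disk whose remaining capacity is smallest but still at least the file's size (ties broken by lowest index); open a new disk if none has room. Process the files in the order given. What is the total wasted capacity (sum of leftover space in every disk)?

disk 1: place 238 GB, 262 GB left
disk 2: place 410 GB, 90 GB left
disk 3: place 470 GB, 30 GB left
disk 4: place 455 GB, 45 GB left
disk 5: place 451 GB, 49 GB left
disk 6: place 484 GB, 16 GB left
disk 7: place 444 GB, 56 GB left
disk 8: place 331 GB, 169 GB left
disk 9: place 413 GB, 87 GB left
disk 5: place 47 GB, 2 GB left
9 disks × 500 GB = 4500 GB; used 3743 GB; unused 757 GB.

757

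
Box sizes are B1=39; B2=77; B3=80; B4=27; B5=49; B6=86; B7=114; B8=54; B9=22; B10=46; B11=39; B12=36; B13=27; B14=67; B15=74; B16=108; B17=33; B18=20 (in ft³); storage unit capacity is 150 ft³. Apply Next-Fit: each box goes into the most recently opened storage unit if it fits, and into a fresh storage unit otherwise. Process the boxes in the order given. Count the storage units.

9

B1 (39 ft³) → storage unit 1 (remaining 111 ft³)
B2 (77 ft³) → storage unit 1 (remaining 34 ft³)
B3 (80 ft³) → storage unit 2 (remaining 70 ft³)
B4 (27 ft³) → storage unit 2 (remaining 43 ft³)
B5 (49 ft³) → storage unit 3 (remaining 101 ft³)
B6 (86 ft³) → storage unit 3 (remaining 15 ft³)
B7 (114 ft³) → storage unit 4 (remaining 36 ft³)
B8 (54 ft³) → storage unit 5 (remaining 96 ft³)
B9 (22 ft³) → storage unit 5 (remaining 74 ft³)
B10 (46 ft³) → storage unit 5 (remaining 28 ft³)
B11 (39 ft³) → storage unit 6 (remaining 111 ft³)
B12 (36 ft³) → storage unit 6 (remaining 75 ft³)
B13 (27 ft³) → storage unit 6 (remaining 48 ft³)
B14 (67 ft³) → storage unit 7 (remaining 83 ft³)
B15 (74 ft³) → storage unit 7 (remaining 9 ft³)
B16 (108 ft³) → storage unit 8 (remaining 42 ft³)
B17 (33 ft³) → storage unit 8 (remaining 9 ft³)
B18 (20 ft³) → storage unit 9 (remaining 130 ft³)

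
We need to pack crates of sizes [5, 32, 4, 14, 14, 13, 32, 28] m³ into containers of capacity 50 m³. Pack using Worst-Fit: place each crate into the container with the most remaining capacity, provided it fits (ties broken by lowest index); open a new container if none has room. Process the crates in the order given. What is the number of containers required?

5 m³ → container 1 (remaining 45 m³)
32 m³ → container 1 (remaining 13 m³)
4 m³ → container 1 (remaining 9 m³)
14 m³ → container 2 (remaining 36 m³)
14 m³ → container 2 (remaining 22 m³)
13 m³ → container 2 (remaining 9 m³)
32 m³ → container 3 (remaining 18 m³)
28 m³ → container 4 (remaining 22 m³)
Final containers: [5,32,4] [14,14,13] [32] [28].

4 containers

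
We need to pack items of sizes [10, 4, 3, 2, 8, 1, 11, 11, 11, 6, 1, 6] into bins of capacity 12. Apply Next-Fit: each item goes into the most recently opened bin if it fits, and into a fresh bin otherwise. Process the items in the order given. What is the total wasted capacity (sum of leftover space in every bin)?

22

bin 1: place 10, 2 left
bin 2: place 4, 8 left
bin 2: place 3, 5 left
bin 2: place 2, 3 left
bin 3: place 8, 4 left
bin 3: place 1, 3 left
bin 4: place 11, 1 left
bin 5: place 11, 1 left
bin 6: place 11, 1 left
bin 7: place 6, 6 left
bin 7: place 1, 5 left
bin 8: place 6, 6 left
8 bins × 12 = 96; used 74; unused 22.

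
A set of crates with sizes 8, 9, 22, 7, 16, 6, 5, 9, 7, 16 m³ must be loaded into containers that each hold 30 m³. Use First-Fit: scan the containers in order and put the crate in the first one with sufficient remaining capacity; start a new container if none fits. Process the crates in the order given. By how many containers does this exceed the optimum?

First-Fit: [8,9,7,6] [22,5] [16,9] [7,16] → 4 containers.
Total size 105 m³; any packing needs at least ⌈105/30⌉ = 4 containers.
So 4 is already optimal.

0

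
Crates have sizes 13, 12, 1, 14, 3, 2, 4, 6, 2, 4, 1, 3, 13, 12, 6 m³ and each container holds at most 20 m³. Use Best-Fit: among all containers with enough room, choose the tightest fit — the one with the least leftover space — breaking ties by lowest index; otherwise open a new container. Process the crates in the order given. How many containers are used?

Put 13 m³ in container 1; 7 m³ remain.
Put 12 m³ in container 2; 8 m³ remain.
Put 1 m³ in container 1; 6 m³ remain.
Put 14 m³ in container 3; 6 m³ remain.
Put 3 m³ in container 1; 3 m³ remain.
Put 2 m³ in container 1; 1 m³ remain.
Put 4 m³ in container 3; 2 m³ remain.
Put 6 m³ in container 2; 2 m³ remain.
Put 2 m³ in container 2; 0 m³ remain.
Put 4 m³ in container 4; 16 m³ remain.
Put 1 m³ in container 1; 0 m³ remain.
Put 3 m³ in container 4; 13 m³ remain.
Put 13 m³ in container 4; 0 m³ remain.
Put 12 m³ in container 5; 8 m³ remain.
Put 6 m³ in container 5; 2 m³ remain.

5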